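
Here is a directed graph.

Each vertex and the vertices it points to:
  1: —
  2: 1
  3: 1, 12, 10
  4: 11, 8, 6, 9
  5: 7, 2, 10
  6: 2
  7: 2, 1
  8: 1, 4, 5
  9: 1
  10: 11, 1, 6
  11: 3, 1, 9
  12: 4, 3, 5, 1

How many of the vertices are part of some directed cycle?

7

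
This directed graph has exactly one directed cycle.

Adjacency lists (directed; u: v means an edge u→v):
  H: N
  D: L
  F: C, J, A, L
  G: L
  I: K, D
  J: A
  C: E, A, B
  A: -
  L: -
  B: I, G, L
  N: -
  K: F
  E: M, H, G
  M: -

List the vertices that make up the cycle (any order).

B, C, F, I, K

DFS with gray/black marking from K:
K gray
  F gray
    C gray
      E gray
        M gray
        M black
        H gray
          N gray
          N black
        H black
        G gray
          L gray
          L black
        G black
      E black
      A gray
      A black
      B gray
        I gray
          I→K: K is gray → back edge
Back edge closes the cycle K → F → C → B → I → K; its vertices are {B, C, F, I, K}.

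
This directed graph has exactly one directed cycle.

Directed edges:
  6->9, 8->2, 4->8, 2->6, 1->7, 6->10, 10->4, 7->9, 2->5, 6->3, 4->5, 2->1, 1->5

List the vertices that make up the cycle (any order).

DFS with gray/black marking from 2:
2 gray
  1 gray
    5 gray
    5 black
    7 gray
      9 gray
      9 black
    7 black
  1 black
  6 gray
    6→9: 9 black — skip
    10 gray
      4 gray
        8 gray
          8→2: 2 is gray → back edge
Back edge closes the cycle 2 → 6 → 10 → 4 → 8 → 2; its vertices are {2, 4, 6, 8, 10}.

2, 4, 6, 8, 10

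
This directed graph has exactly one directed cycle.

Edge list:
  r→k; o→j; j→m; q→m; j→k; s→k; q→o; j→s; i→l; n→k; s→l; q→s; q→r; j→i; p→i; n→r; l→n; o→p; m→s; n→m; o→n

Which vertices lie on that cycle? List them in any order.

DFS with gray/black marking from n:
n gray
  k gray
  k black
  r gray
    r→k: k black — skip
  r black
  m gray
    s gray
      s→k: k black — skip
      l gray
        l→n: n is gray → back edge
Back edge closes the cycle n → m → s → l → n; its vertices are {l, m, n, s}.

l, m, n, s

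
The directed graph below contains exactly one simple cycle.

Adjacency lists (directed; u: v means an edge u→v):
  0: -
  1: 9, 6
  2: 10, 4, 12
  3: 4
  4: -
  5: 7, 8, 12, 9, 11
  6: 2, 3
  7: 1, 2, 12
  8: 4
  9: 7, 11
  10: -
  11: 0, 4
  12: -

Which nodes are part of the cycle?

1, 7, 9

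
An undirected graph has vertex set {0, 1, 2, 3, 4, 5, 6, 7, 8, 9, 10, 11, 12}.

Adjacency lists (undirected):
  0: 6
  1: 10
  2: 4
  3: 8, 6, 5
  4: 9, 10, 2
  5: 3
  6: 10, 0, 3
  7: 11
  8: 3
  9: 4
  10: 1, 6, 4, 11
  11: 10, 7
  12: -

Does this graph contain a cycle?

DFS, tracking each vertex's parent; an edge to a visited non-parent vertex closes a cycle.
Start from 11:
visit 11 (parent –)
  visit 10 (parent 11)
    visit 1 (parent 10)
      1–10: parent, skip
    visit 6 (parent 10)
      6–10: parent, skip
      visit 0 (parent 6)
        0–6: parent, skip
      visit 3 (parent 6)
        visit 8 (parent 3)
          8–3: parent, skip
        3–6: parent, skip
        visit 5 (parent 3)
          5–3: parent, skip
    visit 4 (parent 10)
      visit 9 (parent 4)
        9–4: parent, skip
      4–10: parent, skip
      visit 2 (parent 4)
        2–4: parent, skip
    10–11: parent, skip
  visit 7 (parent 11)
    7–11: parent, skip
visit 12 (parent –)
No non-parent visited neighbor found — the graph is a forest.

No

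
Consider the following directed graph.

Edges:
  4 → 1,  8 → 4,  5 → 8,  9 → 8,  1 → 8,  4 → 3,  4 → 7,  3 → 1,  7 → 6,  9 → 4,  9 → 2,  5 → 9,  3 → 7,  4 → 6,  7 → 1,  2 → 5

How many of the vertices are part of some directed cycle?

8

A vertex is on a directed cycle iff it belongs to a strongly connected component of size ≥ 2 (or has a self-loop).
The vertices on cycles are {1, 2, 3, 4, 5, 7, 8, 9} — 8 in total.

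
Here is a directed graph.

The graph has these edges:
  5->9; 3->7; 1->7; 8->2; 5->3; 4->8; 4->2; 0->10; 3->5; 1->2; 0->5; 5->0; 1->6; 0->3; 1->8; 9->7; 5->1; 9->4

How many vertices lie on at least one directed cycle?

3

A vertex is on a directed cycle iff it belongs to a strongly connected component of size ≥ 2 (or has a self-loop).
The vertices on cycles are {0, 3, 5} — 3 in total.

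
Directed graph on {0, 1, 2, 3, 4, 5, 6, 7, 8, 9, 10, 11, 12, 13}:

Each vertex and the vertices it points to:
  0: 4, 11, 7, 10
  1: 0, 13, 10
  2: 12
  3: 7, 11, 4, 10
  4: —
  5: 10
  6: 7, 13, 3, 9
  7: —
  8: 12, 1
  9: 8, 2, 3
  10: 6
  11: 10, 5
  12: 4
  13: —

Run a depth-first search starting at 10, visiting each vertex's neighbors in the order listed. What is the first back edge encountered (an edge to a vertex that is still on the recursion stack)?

11->10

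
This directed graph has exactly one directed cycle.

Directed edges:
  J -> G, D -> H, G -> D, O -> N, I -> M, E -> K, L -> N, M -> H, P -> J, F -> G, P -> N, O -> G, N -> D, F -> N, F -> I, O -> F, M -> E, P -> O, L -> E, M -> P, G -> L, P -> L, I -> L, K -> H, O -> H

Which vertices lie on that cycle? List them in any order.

F, I, M, O, P

DFS with gray/black marking from P:
P gray
  N gray
    D gray
      H gray
      H black
    D black
  N black
  J gray
    G gray
      L gray
        L→N: N black — skip
        E gray
          K gray
            K→H: H black — skip
          K black
        E black
      L black
      G→D: D black — skip
    G black
  J black
  O gray
    O→G: G black — skip
    F gray
      F→N: N black — skip
      F→G: G black — skip
      I gray
        I→L: L black — skip
        M gray
          M→H: H black — skip
          M→P: P is gray → back edge
Back edge closes the cycle P → O → F → I → M → P; its vertices are {F, I, M, O, P}.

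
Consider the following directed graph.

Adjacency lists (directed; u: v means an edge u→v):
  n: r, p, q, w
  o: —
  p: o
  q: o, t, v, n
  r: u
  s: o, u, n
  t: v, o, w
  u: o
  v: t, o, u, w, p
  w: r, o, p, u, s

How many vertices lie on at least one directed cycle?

6

A vertex is on a directed cycle iff it belongs to a strongly connected component of size ≥ 2 (or has a self-loop).
The vertices on cycles are {n, q, s, t, v, w} — 6 in total.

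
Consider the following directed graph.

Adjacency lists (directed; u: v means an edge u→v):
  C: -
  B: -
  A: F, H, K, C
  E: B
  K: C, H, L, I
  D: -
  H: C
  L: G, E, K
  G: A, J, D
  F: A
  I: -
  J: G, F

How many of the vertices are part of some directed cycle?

6

A vertex is on a directed cycle iff it belongs to a strongly connected component of size ≥ 2 (or has a self-loop).
The vertices on cycles are {A, F, G, J, K, L} — 6 in total.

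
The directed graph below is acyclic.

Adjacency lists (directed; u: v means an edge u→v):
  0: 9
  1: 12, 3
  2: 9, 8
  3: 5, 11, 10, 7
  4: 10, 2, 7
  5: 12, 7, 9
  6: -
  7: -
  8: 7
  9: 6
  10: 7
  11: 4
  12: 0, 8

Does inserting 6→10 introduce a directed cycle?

Adding 6→10 creates a cycle iff 10 can already reach 6.
Explore from 10: no path reaches 6. The graph stays acyclic.

No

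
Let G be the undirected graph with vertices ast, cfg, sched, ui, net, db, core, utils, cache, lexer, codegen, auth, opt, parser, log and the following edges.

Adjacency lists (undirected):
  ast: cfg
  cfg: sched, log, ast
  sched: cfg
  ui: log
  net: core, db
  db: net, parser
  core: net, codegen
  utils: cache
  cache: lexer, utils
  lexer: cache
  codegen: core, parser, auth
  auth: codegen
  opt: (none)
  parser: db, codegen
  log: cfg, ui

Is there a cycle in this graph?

Yes

DFS, tracking each vertex's parent; an edge to a visited non-parent vertex closes a cycle.
Start from sched:
visit sched (parent –)
  visit cfg (parent sched)
    cfg–sched: parent, skip
    visit log (parent cfg)
      log–cfg: parent, skip
      visit ui (parent log)
        ui–log: parent, skip
    visit ast (parent cfg)
      ast–cfg: parent, skip
visit net (parent –)
  visit core (parent net)
    core–net: parent, skip
    visit codegen (parent core)
      codegen–core: parent, skip
      visit parser (parent codegen)
        visit db (parent parser)
          db–net: net visited and ≠ parent → cycle
Cycle: net – core – codegen – parser – db – net.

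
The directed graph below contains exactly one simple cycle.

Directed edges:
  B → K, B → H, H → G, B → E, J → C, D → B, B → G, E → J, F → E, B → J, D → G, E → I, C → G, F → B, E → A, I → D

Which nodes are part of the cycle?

B, D, E, I

DFS with gray/black marking from B:
B gray
  K gray
  K black
  E gray
    A gray
    A black
    I gray
      D gray
        D→B: B is gray → back edge
Back edge closes the cycle B → E → I → D → B; its vertices are {B, D, E, I}.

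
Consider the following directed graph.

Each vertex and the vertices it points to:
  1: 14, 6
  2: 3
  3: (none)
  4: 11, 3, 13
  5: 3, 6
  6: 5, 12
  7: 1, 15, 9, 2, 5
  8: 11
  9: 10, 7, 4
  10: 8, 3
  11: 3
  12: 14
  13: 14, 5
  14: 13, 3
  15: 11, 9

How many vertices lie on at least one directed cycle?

A vertex is on a directed cycle iff it belongs to a strongly connected component of size ≥ 2 (or has a self-loop).
The vertices on cycles are {5, 6, 7, 9, 12, 13, 14, 15} — 8 in total.

8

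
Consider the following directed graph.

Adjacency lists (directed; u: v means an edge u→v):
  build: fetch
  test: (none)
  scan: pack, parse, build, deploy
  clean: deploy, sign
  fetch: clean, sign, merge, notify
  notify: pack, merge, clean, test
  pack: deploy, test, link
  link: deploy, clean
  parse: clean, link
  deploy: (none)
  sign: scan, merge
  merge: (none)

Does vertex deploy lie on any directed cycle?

No

deploy lies on a cycle iff there is a path from deploy back to itself.
Exploring from deploy, it never reaches itself; equivalently, its strongly connected component is a singleton.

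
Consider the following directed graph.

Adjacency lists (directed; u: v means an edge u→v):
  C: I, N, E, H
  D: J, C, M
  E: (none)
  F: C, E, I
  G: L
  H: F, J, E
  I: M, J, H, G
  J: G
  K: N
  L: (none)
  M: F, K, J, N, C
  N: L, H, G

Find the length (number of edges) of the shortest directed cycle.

For each vertex v, BFS finds the shortest path from v back to v.
The shortest such closed walk is M → F → I → M, length 3.

3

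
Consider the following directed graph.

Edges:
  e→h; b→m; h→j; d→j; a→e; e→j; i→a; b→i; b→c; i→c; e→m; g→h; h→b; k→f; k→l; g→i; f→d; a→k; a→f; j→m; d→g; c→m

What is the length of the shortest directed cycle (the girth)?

For each vertex v, BFS finds the shortest path from v back to v.
The shortest such closed walk is a → e → h → b → i → a, length 5.

5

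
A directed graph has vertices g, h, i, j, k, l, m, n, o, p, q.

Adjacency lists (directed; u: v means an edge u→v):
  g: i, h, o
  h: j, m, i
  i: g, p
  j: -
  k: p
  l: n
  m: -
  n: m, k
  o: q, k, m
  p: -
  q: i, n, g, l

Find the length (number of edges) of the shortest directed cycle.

For each vertex v, BFS finds the shortest path from v back to v.
The shortest such closed walk is g → i → g, length 2.

2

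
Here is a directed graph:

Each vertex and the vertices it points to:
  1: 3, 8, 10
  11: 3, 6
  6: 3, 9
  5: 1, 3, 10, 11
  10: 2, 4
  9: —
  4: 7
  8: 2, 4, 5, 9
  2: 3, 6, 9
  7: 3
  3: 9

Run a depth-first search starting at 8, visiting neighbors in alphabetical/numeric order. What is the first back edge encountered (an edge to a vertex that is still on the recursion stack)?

DFS from 8 (visiting neighbors in alphabetical/numeric order); mark gray on enter, black on exit:
8 gray
  2 gray
    3 gray
      9 gray
      9 black
    3 black
    6 gray
      6→3: 3 black — skip
      6→9: 9 black — skip
    6 black
    2→9: 9 black — skip
  2 black
  4 gray
    7 gray
      7→3: 3 black — skip
    7 black
  4 black
  5 gray
    1 gray
      1→3: 3 black — skip
      1→8: 8 is gray → back edge
First back edge: 1 → 8.

1→8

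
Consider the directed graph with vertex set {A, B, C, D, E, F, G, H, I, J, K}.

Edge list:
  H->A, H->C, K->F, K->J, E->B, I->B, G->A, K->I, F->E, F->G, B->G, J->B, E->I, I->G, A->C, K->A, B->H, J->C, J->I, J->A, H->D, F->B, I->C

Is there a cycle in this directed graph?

DFS with white/gray/black marking, starting from B:
B gray
  H gray
    A gray
      C gray
      C black
    A black
    H→C: C black — skip
    D gray
    D black
  H black
  G gray
    G→A: A black — skip
  G black
B black
E gray
  I gray
    I→C: C black — skip
    I→G: G black — skip
    I→B: B black — skip
  I black
  E→B: B black — skip
E black
F gray
  F→B: B black — skip
  F→E: E black — skip
  F→G: G black — skip
F black
J gray
  J→B: B black — skip
  J→C: C black — skip
  J→A: A black — skip
  J→I: I black — skip
J black
K gray
  K→F: F black — skip
  K→J: J black — skip
  K→A: A black — skip
  K→I: I black — skip
K black
Every edge goes to a white or black vertex — no back edge, so the graph is acyclic.

No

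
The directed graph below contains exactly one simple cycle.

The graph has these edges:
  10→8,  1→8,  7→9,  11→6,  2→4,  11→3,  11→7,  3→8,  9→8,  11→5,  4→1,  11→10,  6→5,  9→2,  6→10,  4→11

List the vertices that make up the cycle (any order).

2, 4, 7, 9, 11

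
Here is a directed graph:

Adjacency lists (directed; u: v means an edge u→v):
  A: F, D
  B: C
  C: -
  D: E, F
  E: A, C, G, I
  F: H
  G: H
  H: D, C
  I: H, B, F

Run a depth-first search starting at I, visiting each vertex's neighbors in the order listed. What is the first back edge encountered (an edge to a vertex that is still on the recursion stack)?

DFS from I (visiting each vertex's neighbors in the order listed); mark gray on enter, black on exit:
I gray
  H gray
    D gray
      E gray
        A gray
          F gray
            F→H: H is gray → back edge
First back edge: F → H.

F→H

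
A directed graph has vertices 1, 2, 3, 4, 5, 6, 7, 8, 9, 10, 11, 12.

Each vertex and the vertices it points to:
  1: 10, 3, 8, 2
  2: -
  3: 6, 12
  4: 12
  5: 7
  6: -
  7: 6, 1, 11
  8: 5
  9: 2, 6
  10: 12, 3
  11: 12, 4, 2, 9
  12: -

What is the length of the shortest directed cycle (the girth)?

4

For each vertex v, BFS finds the shortest path from v back to v.
The shortest such closed walk is 7 → 1 → 8 → 5 → 7, length 4.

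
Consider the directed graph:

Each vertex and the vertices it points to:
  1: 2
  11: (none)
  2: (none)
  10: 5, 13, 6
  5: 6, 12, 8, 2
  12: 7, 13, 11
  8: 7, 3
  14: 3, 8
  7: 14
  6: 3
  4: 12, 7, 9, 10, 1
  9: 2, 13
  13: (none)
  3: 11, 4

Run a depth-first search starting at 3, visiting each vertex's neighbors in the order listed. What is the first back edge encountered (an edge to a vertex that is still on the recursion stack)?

DFS from 3 (visiting each vertex's neighbors in the order listed); mark gray on enter, black on exit:
3 gray
  11 gray
  11 black
  4 gray
    12 gray
      7 gray
        14 gray
          14→3: 3 is gray → back edge
First back edge: 14 → 3.

14→3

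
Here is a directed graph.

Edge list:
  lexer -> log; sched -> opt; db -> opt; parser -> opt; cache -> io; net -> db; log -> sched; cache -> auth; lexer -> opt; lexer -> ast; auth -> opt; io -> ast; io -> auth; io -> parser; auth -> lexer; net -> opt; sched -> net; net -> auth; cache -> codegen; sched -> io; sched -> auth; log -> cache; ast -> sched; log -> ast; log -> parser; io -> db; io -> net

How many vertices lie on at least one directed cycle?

A vertex is on a directed cycle iff it belongs to a strongly connected component of size ≥ 2 (or has a self-loop).
The vertices on cycles are {io, ast, log, net, auth, cache, lexer, sched} — 8 in total.

8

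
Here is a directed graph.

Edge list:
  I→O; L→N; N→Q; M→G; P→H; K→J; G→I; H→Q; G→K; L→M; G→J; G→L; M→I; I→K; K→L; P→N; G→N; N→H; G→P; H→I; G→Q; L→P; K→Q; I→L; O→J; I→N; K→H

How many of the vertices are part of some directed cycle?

8

A vertex is on a directed cycle iff it belongs to a strongly connected component of size ≥ 2 (or has a self-loop).
The vertices on cycles are {G, H, I, K, L, M, N, P} — 8 in total.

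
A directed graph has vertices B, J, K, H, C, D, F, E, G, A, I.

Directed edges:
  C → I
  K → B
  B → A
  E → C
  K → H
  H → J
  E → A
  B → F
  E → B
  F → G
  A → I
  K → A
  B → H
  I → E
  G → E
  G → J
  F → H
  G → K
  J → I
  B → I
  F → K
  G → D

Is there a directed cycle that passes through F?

Yes

F is on a cycle iff F can reach itself via ≥1 edge.
F → K → B → F — yes.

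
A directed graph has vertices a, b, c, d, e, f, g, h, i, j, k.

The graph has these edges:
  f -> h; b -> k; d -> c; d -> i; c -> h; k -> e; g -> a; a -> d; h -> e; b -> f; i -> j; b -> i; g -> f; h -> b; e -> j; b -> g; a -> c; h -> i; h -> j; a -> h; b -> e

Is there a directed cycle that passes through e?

No

e lies on a cycle iff there is a path from e back to itself.
Exploring from e, it never reaches itself; equivalently, its strongly connected component is a singleton.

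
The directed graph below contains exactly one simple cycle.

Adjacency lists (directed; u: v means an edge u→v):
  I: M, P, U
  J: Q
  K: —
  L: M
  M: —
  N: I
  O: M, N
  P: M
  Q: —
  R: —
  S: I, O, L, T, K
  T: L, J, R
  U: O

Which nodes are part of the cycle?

DFS with gray/black marking from I:
I gray
  M gray
  M black
  P gray
    P→M: M black — skip
  P black
  U gray
    O gray
      O→M: M black — skip
      N gray
        N→I: I is gray → back edge
Back edge closes the cycle I → U → O → N → I; its vertices are {I, N, O, U}.

I, N, O, U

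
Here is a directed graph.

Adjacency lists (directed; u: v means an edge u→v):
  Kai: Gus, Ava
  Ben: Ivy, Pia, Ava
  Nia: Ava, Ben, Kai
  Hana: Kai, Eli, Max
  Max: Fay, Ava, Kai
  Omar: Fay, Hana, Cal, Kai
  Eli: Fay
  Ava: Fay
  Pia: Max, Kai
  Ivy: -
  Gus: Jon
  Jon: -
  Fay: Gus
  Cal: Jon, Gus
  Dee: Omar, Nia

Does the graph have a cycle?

No

DFS with white/gray/black marking, starting from Eli:
Eli gray
  Fay gray
    Gus gray
      Jon gray
      Jon black
    Gus black
  Fay black
Eli black
Kai gray
  Kai→Gus: Gus black — skip
  Ava gray
    Ava→Fay: Fay black — skip
  Ava black
Kai black
Ben gray
  Ivy gray
  Ivy black
  Pia gray
    Max gray
      Max→Fay: Fay black — skip
      Max→Ava: Ava black — skip
      Max→Kai: Kai black — skip
    Max black
    Pia→Kai: Kai black — skip
  Pia black
  Ben→Ava: Ava black — skip
Ben black
Nia gray
  Nia→Ava: Ava black — skip
  Nia→Ben: Ben black — skip
  Nia→Kai: Kai black — skip
Nia black
Hana gray
  Hana→Kai: Kai black — skip
  Hana→Eli: Eli black — skip
  Hana→Max: Max black — skip
Hana black
Omar gray
  Omar→Fay: Fay black — skip
  Omar→Hana: Hana black — skip
  Cal gray
    Cal→Jon: Jon black — skip
    Cal→Gus: Gus black — skip
  Cal black
  Omar→Kai: Kai black — skip
Omar black
Dee gray
  Dee→Omar: Omar black — skip
  Dee→Nia: Nia black — skip
Dee black
Every edge goes to a white or black vertex — no back edge, so the graph is acyclic.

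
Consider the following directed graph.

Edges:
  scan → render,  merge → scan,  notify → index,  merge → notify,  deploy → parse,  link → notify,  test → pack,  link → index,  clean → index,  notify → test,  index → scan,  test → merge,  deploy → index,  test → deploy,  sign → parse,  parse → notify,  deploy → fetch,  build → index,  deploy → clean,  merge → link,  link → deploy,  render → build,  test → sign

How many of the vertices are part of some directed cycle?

11

A vertex is on a directed cycle iff it belongs to a strongly connected component of size ≥ 2 (or has a self-loop).
The vertices on cycles are {link, scan, sign, test, build, index, merge, parse, deploy, notify, render} — 11 in total.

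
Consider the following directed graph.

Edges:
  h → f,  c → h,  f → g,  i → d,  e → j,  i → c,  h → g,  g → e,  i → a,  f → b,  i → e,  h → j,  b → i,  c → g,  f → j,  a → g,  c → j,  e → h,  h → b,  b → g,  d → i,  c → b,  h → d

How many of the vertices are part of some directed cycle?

9

A vertex is on a directed cycle iff it belongs to a strongly connected component of size ≥ 2 (or has a self-loop).
The vertices on cycles are {a, b, c, d, e, f, g, h, i} — 9 in total.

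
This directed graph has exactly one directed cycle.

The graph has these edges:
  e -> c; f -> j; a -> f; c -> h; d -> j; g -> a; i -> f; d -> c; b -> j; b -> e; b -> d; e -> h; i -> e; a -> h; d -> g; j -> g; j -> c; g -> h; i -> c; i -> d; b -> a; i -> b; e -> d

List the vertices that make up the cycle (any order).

DFS with gray/black marking from a:
a gray
  h gray
  h black
  f gray
    j gray
      g gray
        g→a: a is gray → back edge
Back edge closes the cycle a → f → j → g → a; its vertices are {a, f, g, j}.

a, f, g, j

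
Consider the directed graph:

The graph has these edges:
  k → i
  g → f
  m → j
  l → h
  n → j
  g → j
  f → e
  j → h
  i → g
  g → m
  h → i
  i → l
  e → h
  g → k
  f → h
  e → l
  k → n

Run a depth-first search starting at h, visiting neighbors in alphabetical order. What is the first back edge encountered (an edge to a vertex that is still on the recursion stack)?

e→h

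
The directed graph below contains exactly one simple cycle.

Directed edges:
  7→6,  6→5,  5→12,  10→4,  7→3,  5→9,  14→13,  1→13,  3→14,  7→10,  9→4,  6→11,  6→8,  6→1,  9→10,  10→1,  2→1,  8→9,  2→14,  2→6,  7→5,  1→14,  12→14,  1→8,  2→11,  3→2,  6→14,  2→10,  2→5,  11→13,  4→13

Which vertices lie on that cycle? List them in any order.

DFS with gray/black marking from 10:
10 gray
  4 gray
    13 gray
    13 black
  4 black
  1 gray
    1→13: 13 black — skip
    14 gray
      14→13: 13 black — skip
    14 black
    8 gray
      9 gray
        9→10: 10 is gray → back edge
Back edge closes the cycle 10 → 1 → 8 → 9 → 10; its vertices are {1, 8, 9, 10}.

1, 8, 9, 10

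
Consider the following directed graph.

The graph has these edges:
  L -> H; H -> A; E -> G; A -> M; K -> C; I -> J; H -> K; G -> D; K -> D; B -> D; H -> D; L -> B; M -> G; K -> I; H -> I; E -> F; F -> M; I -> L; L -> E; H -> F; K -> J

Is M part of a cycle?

No

M lies on a cycle iff there is a path from M back to itself.
Exploring from M, it never reaches itself; equivalently, its strongly connected component is a singleton.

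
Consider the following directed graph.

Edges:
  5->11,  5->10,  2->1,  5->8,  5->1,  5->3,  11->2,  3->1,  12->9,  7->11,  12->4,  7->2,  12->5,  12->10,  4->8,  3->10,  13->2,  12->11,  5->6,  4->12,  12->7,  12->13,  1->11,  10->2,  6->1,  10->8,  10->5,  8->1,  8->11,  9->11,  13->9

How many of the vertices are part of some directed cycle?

8

A vertex is on a directed cycle iff it belongs to a strongly connected component of size ≥ 2 (or has a self-loop).
The vertices on cycles are {1, 2, 3, 4, 5, 10, 11, 12} — 8 in total.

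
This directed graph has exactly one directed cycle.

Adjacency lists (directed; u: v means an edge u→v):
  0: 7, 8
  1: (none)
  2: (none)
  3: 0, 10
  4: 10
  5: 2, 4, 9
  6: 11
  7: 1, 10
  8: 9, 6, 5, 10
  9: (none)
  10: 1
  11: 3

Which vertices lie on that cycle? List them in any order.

DFS with gray/black marking from 0:
0 gray
  7 gray
    1 gray
    1 black
    10 gray
      10→1: 1 black — skip
    10 black
  7 black
  8 gray
    9 gray
    9 black
    6 gray
      11 gray
        3 gray
          3→0: 0 is gray → back edge
Back edge closes the cycle 0 → 8 → 6 → 11 → 3 → 0; its vertices are {0, 3, 6, 8, 11}.

0, 3, 6, 8, 11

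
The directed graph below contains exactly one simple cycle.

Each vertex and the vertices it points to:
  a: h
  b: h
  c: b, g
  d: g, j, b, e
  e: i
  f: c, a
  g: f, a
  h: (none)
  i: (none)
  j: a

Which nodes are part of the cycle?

c, f, g

DFS with gray/black marking from g:
g gray
  f gray
    c gray
      b gray
        h gray
        h black
      b black
      c→g: g is gray → back edge
Back edge closes the cycle g → f → c → g; its vertices are {c, f, g}.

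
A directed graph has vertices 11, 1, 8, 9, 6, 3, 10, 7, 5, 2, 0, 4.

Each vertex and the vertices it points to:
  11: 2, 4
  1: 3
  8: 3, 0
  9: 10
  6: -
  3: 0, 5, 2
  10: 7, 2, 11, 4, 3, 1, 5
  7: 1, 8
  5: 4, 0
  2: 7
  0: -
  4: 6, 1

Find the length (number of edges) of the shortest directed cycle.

4

For each vertex v, BFS finds the shortest path from v back to v.
The shortest such closed walk is 2 → 7 → 8 → 3 → 2, length 4.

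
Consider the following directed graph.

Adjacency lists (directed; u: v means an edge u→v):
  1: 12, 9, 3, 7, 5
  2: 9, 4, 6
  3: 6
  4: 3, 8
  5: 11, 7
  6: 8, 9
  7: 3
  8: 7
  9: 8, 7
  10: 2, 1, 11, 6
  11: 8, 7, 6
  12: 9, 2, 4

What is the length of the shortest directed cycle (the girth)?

4

For each vertex v, BFS finds the shortest path from v back to v.
The shortest such closed walk is 3 → 6 → 9 → 7 → 3, length 4.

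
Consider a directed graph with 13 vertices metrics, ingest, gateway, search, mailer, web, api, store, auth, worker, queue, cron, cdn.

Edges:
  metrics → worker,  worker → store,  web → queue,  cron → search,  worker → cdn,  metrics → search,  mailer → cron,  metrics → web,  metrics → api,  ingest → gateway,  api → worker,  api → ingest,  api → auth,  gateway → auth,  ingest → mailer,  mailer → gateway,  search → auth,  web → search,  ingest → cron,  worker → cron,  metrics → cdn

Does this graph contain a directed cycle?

No

DFS with white/gray/black marking, starting from store:
store gray
store black
metrics gray
  worker gray
    worker→store: store black — skip
    cdn gray
    cdn black
    cron gray
      search gray
        auth gray
        auth black
      search black
    cron black
  worker black
  metrics→search: search black — skip
  api gray
    api→worker: worker black — skip
    ingest gray
      gateway gray
        gateway→auth: auth black — skip
      gateway black
      ingest→cron: cron black — skip
      mailer gray
        mailer→cron: cron black — skip
        mailer→gateway: gateway black — skip
      mailer black
    ingest black
    api→auth: auth black — skip
  api black
  web gray
    web→search: search black — skip
    queue gray
    queue black
  web black
  metrics→cdn: cdn black — skip
metrics black
Every edge goes to a white or black vertex — no back edge, so the graph is acyclic.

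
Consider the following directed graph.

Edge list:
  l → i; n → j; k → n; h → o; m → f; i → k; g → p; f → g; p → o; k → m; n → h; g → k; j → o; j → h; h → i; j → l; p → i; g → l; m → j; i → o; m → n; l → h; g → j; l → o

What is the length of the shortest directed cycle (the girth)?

For each vertex v, BFS finds the shortest path from v back to v.
The shortest such closed walk is g → k → m → f → g, length 4.

4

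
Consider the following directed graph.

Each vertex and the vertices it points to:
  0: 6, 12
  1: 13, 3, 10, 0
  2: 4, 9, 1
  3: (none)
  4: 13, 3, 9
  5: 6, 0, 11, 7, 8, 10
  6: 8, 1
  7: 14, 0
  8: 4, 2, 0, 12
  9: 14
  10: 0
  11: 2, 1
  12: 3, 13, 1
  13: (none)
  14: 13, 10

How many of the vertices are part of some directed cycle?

10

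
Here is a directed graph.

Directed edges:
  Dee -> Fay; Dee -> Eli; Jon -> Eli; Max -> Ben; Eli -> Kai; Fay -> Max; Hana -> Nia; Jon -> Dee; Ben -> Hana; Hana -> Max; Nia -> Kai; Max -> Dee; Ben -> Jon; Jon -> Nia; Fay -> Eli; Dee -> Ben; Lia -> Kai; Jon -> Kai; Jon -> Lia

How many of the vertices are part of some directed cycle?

6

A vertex is on a directed cycle iff it belongs to a strongly connected component of size ≥ 2 (or has a self-loop).
The vertices on cycles are {Ben, Dee, Fay, Jon, Max, Hana} — 6 in total.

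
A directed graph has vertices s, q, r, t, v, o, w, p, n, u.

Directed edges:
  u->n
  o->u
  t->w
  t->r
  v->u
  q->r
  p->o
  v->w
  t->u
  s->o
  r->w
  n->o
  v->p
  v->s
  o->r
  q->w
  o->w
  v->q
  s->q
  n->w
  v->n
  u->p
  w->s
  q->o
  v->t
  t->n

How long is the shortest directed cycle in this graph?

For each vertex v, BFS finds the shortest path from v back to v.
The shortest such closed walk is s → q → w → s, length 3.

3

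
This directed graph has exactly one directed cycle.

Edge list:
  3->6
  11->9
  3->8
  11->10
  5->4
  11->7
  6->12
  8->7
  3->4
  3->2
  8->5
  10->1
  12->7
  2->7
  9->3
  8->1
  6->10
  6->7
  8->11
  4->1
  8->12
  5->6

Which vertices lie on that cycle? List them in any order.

3, 8, 9, 11

DFS with gray/black marking from 8:
8 gray
  5 gray
    6 gray
      10 gray
        1 gray
        1 black
      10 black
      7 gray
      7 black
      12 gray
        12→7: 7 black — skip
      12 black
    6 black
    4 gray
      4→1: 1 black — skip
    4 black
  5 black
  8→7: 7 black — skip
  8→1: 1 black — skip
  11 gray
    9 gray
      3 gray
        3→4: 4 black — skip
        3→8: 8 is gray → back edge
Back edge closes the cycle 8 → 11 → 9 → 3 → 8; its vertices are {3, 8, 9, 11}.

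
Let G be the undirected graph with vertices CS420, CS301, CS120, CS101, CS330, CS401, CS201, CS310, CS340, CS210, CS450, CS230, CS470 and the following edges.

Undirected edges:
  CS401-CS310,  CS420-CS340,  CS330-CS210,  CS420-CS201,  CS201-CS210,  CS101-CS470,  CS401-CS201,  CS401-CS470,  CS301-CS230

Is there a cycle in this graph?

DFS, tracking each vertex's parent; an edge to a visited non-parent vertex closes a cycle.
Start from CS401:
visit CS401 (parent –)
  visit CS310 (parent CS401)
    CS310–CS401: parent, skip
  visit CS470 (parent CS401)
    visit CS101 (parent CS470)
      CS101–CS470: parent, skip
    CS470–CS401: parent, skip
  visit CS201 (parent CS401)
    visit CS420 (parent CS201)
      CS420–CS201: parent, skip
      visit CS340 (parent CS420)
        CS340–CS420: parent, skip
    CS201–CS401: parent, skip
    visit CS210 (parent CS201)
      CS210–CS201: parent, skip
      visit CS330 (parent CS210)
        CS330–CS210: parent, skip
visit CS301 (parent –)
  visit CS230 (parent CS301)
    CS230–CS301: parent, skip
visit CS120 (parent –)
visit CS450 (parent –)
No non-parent visited neighbor found — the graph is a forest.

No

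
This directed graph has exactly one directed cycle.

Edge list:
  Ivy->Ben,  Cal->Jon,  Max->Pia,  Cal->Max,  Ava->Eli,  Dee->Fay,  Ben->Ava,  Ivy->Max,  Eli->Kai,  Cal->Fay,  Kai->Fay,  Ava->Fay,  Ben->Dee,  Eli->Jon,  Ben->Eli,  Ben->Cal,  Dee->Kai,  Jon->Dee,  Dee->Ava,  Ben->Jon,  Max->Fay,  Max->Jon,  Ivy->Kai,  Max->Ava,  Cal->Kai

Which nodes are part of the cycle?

DFS with gray/black marking from Eli:
Eli gray
  Jon gray
    Dee gray
      Kai gray
        Fay gray
        Fay black
      Kai black
      Dee→Fay: Fay black — skip
      Ava gray
        Ava→Fay: Fay black — skip
        Ava→Eli: Eli is gray → back edge
Back edge closes the cycle Eli → Jon → Dee → Ava → Eli; its vertices are {Ava, Dee, Eli, Jon}.

Ava, Dee, Eli, Jon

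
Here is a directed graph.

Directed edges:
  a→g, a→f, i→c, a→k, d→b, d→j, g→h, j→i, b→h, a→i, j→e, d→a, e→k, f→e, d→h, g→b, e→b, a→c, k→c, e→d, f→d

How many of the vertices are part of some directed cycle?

5

A vertex is on a directed cycle iff it belongs to a strongly connected component of size ≥ 2 (or has a self-loop).
The vertices on cycles are {a, d, e, f, j} — 5 in total.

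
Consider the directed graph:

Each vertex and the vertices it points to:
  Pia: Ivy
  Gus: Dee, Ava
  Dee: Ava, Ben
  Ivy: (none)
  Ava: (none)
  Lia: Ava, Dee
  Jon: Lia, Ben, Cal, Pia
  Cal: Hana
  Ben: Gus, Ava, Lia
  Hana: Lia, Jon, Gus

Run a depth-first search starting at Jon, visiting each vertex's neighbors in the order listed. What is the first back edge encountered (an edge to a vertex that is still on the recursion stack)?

Gus→Dee

DFS from Jon (visiting each vertex's neighbors in the order listed); mark gray on enter, black on exit:
Jon gray
  Lia gray
    Ava gray
    Ava black
    Dee gray
      Dee→Ava: Ava black — skip
      Ben gray
        Gus gray
          Gus→Dee: Dee is gray → back edge
First back edge: Gus → Dee.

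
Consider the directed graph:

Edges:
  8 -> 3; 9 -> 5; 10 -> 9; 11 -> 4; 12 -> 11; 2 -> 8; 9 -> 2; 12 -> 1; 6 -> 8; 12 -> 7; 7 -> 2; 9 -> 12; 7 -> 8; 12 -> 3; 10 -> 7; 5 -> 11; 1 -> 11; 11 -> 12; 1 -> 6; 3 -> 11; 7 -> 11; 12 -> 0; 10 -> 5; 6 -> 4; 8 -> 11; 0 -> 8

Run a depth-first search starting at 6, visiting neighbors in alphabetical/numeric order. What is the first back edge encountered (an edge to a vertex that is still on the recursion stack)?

0->8

DFS from 6 (visiting neighbors in alphabetical/numeric order); mark gray on enter, black on exit:
6 gray
  4 gray
  4 black
  8 gray
    3 gray
      11 gray
        11→4: 4 black — skip
        12 gray
          0 gray
            0→8: 8 is gray → back edge
First back edge: 0 → 8.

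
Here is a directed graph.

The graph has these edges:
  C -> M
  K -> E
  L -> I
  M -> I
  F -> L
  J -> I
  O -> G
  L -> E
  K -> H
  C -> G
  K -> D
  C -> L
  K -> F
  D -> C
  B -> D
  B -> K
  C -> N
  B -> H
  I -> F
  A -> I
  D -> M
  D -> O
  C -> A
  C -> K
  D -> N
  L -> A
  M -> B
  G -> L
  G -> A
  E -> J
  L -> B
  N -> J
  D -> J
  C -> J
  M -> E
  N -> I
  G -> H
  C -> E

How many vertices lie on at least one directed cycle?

14

A vertex is on a directed cycle iff it belongs to a strongly connected component of size ≥ 2 (or has a self-loop).
The vertices on cycles are {A, B, C, D, E, F, G, I, J, K, L, M, N, O} — 14 in total.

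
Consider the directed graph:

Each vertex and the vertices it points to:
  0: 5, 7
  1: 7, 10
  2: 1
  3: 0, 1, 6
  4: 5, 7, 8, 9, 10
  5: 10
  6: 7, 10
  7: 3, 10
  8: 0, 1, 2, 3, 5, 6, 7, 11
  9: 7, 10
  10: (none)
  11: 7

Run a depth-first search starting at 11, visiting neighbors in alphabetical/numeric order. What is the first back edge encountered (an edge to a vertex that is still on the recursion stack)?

DFS from 11 (visiting neighbors in alphabetical/numeric order); mark gray on enter, black on exit:
11 gray
  7 gray
    3 gray
      0 gray
        5 gray
          10 gray
          10 black
        5 black
        0→7: 7 is gray → back edge
First back edge: 0 → 7.

0→7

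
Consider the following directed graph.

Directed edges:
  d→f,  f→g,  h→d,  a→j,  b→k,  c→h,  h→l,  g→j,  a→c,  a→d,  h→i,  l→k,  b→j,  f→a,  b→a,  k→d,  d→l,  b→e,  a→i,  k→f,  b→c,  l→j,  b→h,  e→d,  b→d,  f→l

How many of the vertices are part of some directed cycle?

7

A vertex is on a directed cycle iff it belongs to a strongly connected component of size ≥ 2 (or has a self-loop).
The vertices on cycles are {a, c, d, f, h, k, l} — 7 in total.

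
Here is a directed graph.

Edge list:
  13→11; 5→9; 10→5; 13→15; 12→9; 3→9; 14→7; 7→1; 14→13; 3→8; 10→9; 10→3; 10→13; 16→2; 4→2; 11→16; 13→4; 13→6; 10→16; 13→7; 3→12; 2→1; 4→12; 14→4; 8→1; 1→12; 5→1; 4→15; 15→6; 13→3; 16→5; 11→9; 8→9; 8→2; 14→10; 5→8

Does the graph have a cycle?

DFS with white/gray/black marking, starting from 10:
10 gray
  13 gray
    6 gray
    6 black
    3 gray
      8 gray
        9 gray
        9 black
        1 gray
          12 gray
            12→9: 9 black — skip
          12 black
        1 black
        2 gray
          2→1: 1 black — skip
        2 black
      8 black
      3→12: 12 black — skip
      3→9: 9 black — skip
    3 black
    7 gray
      7→1: 1 black — skip
    7 black
    15 gray
      15→6: 6 black — skip
    15 black
    4 gray
      4→2: 2 black — skip
      4→15: 15 black — skip
      4→12: 12 black — skip
    4 black
    11 gray
      16 gray
        5 gray
          5→9: 9 black — skip
          5→8: 8 black — skip
          5→1: 1 black — skip
        5 black
        16→2: 2 black — skip
      16 black
      11→9: 9 black — skip
    11 black
  13 black
  10→16: 16 black — skip
  10→3: 3 black — skip
  10→5: 5 black — skip
  10→9: 9 black — skip
10 black
14 gray
  14→13: 13 black — skip
  14→4: 4 black — skip
  14→10: 10 black — skip
  14→7: 7 black — skip
14 black
Every edge goes to a white or black vertex — no back edge, so the graph is acyclic.

No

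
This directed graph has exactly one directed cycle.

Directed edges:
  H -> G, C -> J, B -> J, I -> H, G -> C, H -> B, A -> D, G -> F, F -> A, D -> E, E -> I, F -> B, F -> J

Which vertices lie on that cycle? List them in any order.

A, D, E, F, G, H, I

DFS with gray/black marking from E:
E gray
  I gray
    H gray
      G gray
        F gray
          B gray
            J gray
            J black
          B black
          A gray
            D gray
              D→E: E is gray → back edge
Back edge closes the cycle E → I → H → G → F → A → D → E; its vertices are {A, D, E, F, G, H, I}.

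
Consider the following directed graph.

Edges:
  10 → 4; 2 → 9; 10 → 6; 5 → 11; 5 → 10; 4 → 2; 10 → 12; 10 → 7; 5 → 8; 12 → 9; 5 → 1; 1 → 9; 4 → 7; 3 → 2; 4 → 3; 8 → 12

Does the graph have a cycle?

DFS with white/gray/black marking, starting from 3:
3 gray
  2 gray
    9 gray
    9 black
  2 black
3 black
1 gray
  1→9: 9 black — skip
1 black
4 gray
  4→3: 3 black — skip
  7 gray
  7 black
  4→2: 2 black — skip
4 black
5 gray
  11 gray
  11 black
  5→1: 1 black — skip
  8 gray
    12 gray
      12→9: 9 black — skip
    12 black
  8 black
  10 gray
    10→7: 7 black — skip
    10→4: 4 black — skip
    6 gray
    6 black
    10→12: 12 black — skip
  10 black
5 black
Every edge goes to a white or black vertex — no back edge, so the graph is acyclic.

No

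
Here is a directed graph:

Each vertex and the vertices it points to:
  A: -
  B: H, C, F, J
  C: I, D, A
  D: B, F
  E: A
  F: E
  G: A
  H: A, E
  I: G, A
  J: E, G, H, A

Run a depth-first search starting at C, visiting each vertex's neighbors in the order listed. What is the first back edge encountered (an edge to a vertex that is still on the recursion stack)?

B→C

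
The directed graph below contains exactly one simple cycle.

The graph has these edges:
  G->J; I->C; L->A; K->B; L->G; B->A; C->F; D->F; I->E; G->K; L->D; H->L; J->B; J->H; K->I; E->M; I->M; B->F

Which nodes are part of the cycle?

G, H, J, L

DFS with gray/black marking from G:
G gray
  K gray
    I gray
      C gray
        F gray
        F black
      C black
      M gray
      M black
      E gray
        E→M: M black — skip
      E black
    I black
    B gray
      A gray
      A black
      B→F: F black — skip
    B black
  K black
  J gray
    H gray
      L gray
        L→G: G is gray → back edge
Back edge closes the cycle G → J → H → L → G; its vertices are {G, H, J, L}.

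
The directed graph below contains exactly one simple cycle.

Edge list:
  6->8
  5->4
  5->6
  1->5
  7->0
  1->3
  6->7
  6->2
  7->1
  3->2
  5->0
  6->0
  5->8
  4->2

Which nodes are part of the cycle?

1, 5, 6, 7

DFS with gray/black marking from 1:
1 gray
  3 gray
    2 gray
    2 black
  3 black
  5 gray
    0 gray
    0 black
    6 gray
      8 gray
      8 black
      6→2: 2 black — skip
      6→0: 0 black — skip
      7 gray
        7→1: 1 is gray → back edge
Back edge closes the cycle 1 → 5 → 6 → 7 → 1; its vertices are {1, 5, 6, 7}.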